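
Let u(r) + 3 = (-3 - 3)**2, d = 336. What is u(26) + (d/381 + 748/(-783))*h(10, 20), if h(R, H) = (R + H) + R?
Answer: 2989553/99441 ≈ 30.064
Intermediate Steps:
h(R, H) = H + 2*R (h(R, H) = (H + R) + R = H + 2*R)
u(r) = 33 (u(r) = -3 + (-3 - 3)**2 = -3 + (-6)**2 = -3 + 36 = 33)
u(26) + (d/381 + 748/(-783))*h(10, 20) = 33 + (336/381 + 748/(-783))*(20 + 2*10) = 33 + (336*(1/381) + 748*(-1/783))*(20 + 20) = 33 + (112/127 - 748/783)*40 = 33 - 7300/99441*40 = 33 - 292000/99441 = 2989553/99441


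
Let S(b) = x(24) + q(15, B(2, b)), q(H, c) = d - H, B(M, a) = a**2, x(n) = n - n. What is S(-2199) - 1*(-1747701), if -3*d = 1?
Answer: 5243057/3 ≈ 1.7477e+6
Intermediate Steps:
x(n) = 0
d = -1/3 (d = -1/3*1 = -1/3 ≈ -0.33333)
q(H, c) = -1/3 - H
S(b) = -46/3 (S(b) = 0 + (-1/3 - 1*15) = 0 + (-1/3 - 15) = 0 - 46/3 = -46/3)
S(-2199) - 1*(-1747701) = -46/3 - 1*(-1747701) = -46/3 + 1747701 = 5243057/3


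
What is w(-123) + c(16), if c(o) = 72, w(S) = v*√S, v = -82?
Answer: 72 - 82*I*√123 ≈ 72.0 - 909.42*I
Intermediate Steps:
w(S) = -82*√S
w(-123) + c(16) = -82*I*√123 + 72 = 72 - 82*I*√123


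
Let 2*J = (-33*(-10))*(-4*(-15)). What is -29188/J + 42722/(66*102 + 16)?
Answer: 28248397/8350650 ≈ 3.3828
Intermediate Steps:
J = 9900 (J = ((-33*(-10))*(-4*(-15)))/2 = (330*60)/2 = (½)*19800 = 9900)
-29188/J + 42722/(66*102 + 16) = -29188/9900 + 42722/(66*102 + 16) = -29188*1/9900 + 42722/(6732 + 16) = -7297/2475 + 42722/6748 = -7297/2475 + 42722*(1/6748) = -7297/2475 + 21361/3374 = 28248397/8350650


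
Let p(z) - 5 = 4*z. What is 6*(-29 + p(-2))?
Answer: -192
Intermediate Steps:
p(z) = 5 + 4*z
6*(-29 + p(-2)) = 6*(-29 + (5 + 4*(-2))) = 6*(-29 + (5 - 8)) = 6*(-29 - 3) = 6*(-32) = -192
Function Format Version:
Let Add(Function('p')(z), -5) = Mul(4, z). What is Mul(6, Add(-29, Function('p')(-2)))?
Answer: -192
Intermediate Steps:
Function('p')(z) = Add(5, Mul(4, z))
Mul(6, Add(-29, Function('p')(-2))) = Mul(6, Add(-29, Add(5, Mul(4, -2)))) = Mul(6, Add(-29, Add(5, -8))) = Mul(6, Add(-29, -3)) = Mul(6, -32) = -192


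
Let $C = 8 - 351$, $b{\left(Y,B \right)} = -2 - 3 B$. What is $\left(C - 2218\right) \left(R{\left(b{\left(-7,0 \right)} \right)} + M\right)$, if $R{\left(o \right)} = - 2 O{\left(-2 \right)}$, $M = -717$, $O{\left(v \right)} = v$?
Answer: $1825993$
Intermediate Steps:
$R{\left(o \right)} = 4$ ($R{\left(o \right)} = \left(-2\right) \left(-2\right) = 4$)
$C = -343$ ($C = 8 - 351 = -343$)
$\left(C - 2218\right) \left(R{\left(b{\left(-7,0 \right)} \right)} + M\right) = \left(-343 - 2218\right) \left(4 - 717\right) = \left(-2561\right) \left(-713\right) = 1825993$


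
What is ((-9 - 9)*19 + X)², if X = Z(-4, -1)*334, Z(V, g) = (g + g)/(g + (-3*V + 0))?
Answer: 19624900/121 ≈ 1.6219e+5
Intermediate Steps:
Z(V, g) = 2*g/(g - 3*V) (Z(V, g) = (2*g)/(g - 3*V) = 2*g/(g - 3*V))
X = -668/11 (X = (2*(-1)/(-1 - 3*(-4)))*334 = (2*(-1)/(-1 + 12))*334 = (2*(-1)/11)*334 = (2*(-1)*(1/11))*334 = -2/11*334 = -668/11 ≈ -60.727)
((-9 - 9)*19 + X)² = ((-9 - 9)*19 - 668/11)² = (-18*19 - 668/11)² = (-342 - 668/11)² = (-4430/11)² = 19624900/121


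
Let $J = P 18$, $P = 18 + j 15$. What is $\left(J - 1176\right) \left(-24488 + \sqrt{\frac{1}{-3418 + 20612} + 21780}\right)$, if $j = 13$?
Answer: $-65089104 + \frac{1329 \sqrt{6438900609274}}{8597} \approx -6.4697 \cdot 10^{7}$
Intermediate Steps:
$P = 213$ ($P = 18 + 13 \cdot 15 = 18 + 195 = 213$)
$J = 3834$ ($J = 213 \cdot 18 = 3834$)
$\left(J - 1176\right) \left(-24488 + \sqrt{\frac{1}{-3418 + 20612} + 21780}\right) = \left(3834 - 1176\right) \left(-24488 + \sqrt{\frac{1}{-3418 + 20612} + 21780}\right) = 2658 \left(-24488 + \sqrt{\frac{1}{17194} + 21780}\right) = 2658 \left(-24488 + \sqrt{\frac{374485321}{17194}}\right) = 2658 \left(-24488 + \frac{\sqrt{6438900609274}}{17194}\right) = -65089104 + \frac{1329 \sqrt{6438900609274}}{8597}$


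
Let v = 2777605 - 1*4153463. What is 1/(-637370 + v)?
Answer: -1/2013228 ≈ -4.9672e-7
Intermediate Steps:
v = -1375858 (v = 2777605 - 4153463 = -1375858)
1/(-637370 + v) = 1/(-637370 - 1375858) = 1/(-2013228) = -1/2013228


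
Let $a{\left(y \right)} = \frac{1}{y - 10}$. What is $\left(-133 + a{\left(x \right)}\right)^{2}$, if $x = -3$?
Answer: $\frac{2992900}{169} \approx 17709.0$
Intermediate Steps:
$a{\left(y \right)} = \frac{1}{-10 + y}$
$\left(-133 + a{\left(x \right)}\right)^{2} = \left(-133 + \frac{1}{-10 - 3}\right)^{2} = \left(-133 + \frac{1}{-13}\right)^{2} = \left(-133 - \frac{1}{13}\right)^{2} = \left(- \frac{1730}{13}\right)^{2} = \frac{2992900}{169}$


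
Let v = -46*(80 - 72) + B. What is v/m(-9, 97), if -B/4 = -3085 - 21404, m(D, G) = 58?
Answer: 48794/29 ≈ 1682.6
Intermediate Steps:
B = 97956 (B = -4*(-3085 - 21404) = -4*(-24489) = 97956)
v = 97588 (v = -46*(80 - 72) + 97956 = -46*8 + 97956 = -368 + 97956 = 97588)
v/m(-9, 97) = 97588/58 = 97588*(1/58) = 48794/29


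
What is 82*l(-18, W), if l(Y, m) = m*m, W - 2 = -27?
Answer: 51250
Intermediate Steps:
W = -25 (W = 2 - 27 = -25)
l(Y, m) = m**2
82*l(-18, W) = 82*(-25)**2 = 82*625 = 51250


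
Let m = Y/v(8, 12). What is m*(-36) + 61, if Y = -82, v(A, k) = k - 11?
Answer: 3013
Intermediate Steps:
v(A, k) = -11 + k
m = -82 (m = -82/(-11 + 12) = -82/1 = -82*1 = -82)
m*(-36) + 61 = -82*(-36) + 61 = 2952 + 61 = 3013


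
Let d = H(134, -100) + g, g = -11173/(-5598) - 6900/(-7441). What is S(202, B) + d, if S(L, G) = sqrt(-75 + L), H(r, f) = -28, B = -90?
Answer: -1044567611/41654718 + sqrt(127) ≈ -13.807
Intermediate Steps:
g = 121764493/41654718 (g = -11173*(-1/5598) - 6900*(-1/7441) = 11173/5598 + 6900/7441 = 121764493/41654718 ≈ 2.9232)
d = -1044567611/41654718 (d = -28 + 121764493/41654718 = -1044567611/41654718 ≈ -25.077)
S(202, B) + d = sqrt(-75 + 202) - 1044567611/41654718 = sqrt(127) - 1044567611/41654718 = -1044567611/41654718 + sqrt(127)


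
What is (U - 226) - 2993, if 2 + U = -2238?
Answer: -5459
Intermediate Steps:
U = -2240 (U = -2 - 2238 = -2240)
(U - 226) - 2993 = (-2240 - 226) - 2993 = -2466 - 2993 = -5459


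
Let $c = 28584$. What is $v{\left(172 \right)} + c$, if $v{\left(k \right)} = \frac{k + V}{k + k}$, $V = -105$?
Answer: $\frac{9832963}{344} \approx 28584.0$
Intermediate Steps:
$v{\left(k \right)} = \frac{-105 + k}{2 k}$ ($v{\left(k \right)} = \frac{k - 105}{k + k} = \frac{-105 + k}{2 k}$)
$v{\left(172 \right)} + c = \frac{-105 + 172}{2 \cdot 172} + 28584 = \frac{1}{2} \cdot \frac{1}{172} \cdot 67 + 28584 = \frac{67}{344} + 28584 = \frac{9832963}{344}$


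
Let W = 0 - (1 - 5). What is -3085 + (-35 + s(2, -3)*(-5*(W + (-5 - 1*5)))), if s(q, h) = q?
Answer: -3060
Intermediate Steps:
W = 4 (W = 0 - 1*(-4) = 0 + 4 = 4)
-3085 + (-35 + s(2, -3)*(-5*(W + (-5 - 1*5)))) = -3085 + (-35 + 2*(-5*(4 + (-5 - 1*5)))) = -3085 + (-35 + 2*(-5*(4 + (-5 - 5)))) = -3085 + (-35 + 2*(-5*(4 - 10))) = -3085 + (-35 + 2*(-5*(-6))) = -3085 + (-35 + 2*30) = -3085 + (-35 + 60) = -3085 + 25 = -3060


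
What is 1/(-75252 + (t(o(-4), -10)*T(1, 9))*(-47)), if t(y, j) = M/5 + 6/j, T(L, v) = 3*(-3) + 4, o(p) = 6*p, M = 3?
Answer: -1/75252 ≈ -1.3289e-5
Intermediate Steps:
T(L, v) = -5 (T(L, v) = -9 + 4 = -5)
t(y, j) = ⅗ + 6/j (t(y, j) = 3/5 + 6/j = 3*(⅕) + 6/j = ⅗ + 6/j)
1/(-75252 + (t(o(-4), -10)*T(1, 9))*(-47)) = 1/(-75252 + ((⅗ + 6/(-10))*(-5))*(-47)) = 1/(-75252 + ((⅗ + 6*(-⅒))*(-5))*(-47)) = 1/(-75252 + ((⅗ - ⅗)*(-5))*(-47)) = 1/(-75252 + (0*(-5))*(-47)) = 1/(-75252 + 0*(-47)) = 1/(-75252 + 0) = 1/(-75252) = -1/75252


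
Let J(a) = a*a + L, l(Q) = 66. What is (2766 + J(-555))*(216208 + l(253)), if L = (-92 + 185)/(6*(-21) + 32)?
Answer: 3159142541757/47 ≈ 6.7216e+10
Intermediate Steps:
L = -93/94 (L = 93/(-126 + 32) = 93/(-94) = 93*(-1/94) = -93/94 ≈ -0.98936)
J(a) = -93/94 + a² (J(a) = a*a - 93/94 = a² - 93/94 = -93/94 + a²)
(2766 + J(-555))*(216208 + l(253)) = (2766 + (-93/94 + (-555)²))*(216208 + 66) = (2766 + (-93/94 + 308025))*216274 = (2766 + 28954257/94)*216274 = (29214261/94)*216274 = 3159142541757/47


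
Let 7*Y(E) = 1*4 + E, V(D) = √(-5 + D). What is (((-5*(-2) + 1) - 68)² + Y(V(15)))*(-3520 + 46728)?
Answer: 982852376/7 + 43208*√10/7 ≈ 1.4043e+8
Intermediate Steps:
Y(E) = 4/7 + E/7 (Y(E) = (1*4 + E)/7 = (4 + E)/7 = 4/7 + E/7)
(((-5*(-2) + 1) - 68)² + Y(V(15)))*(-3520 + 46728) = (((-5*(-2) + 1) - 68)² + (4/7 + √(-5 + 15)/7))*(-3520 + 46728) = (((10 + 1) - 68)² + (4/7 + √10/7))*43208 = ((11 - 68)² + (4/7 + √10/7))*43208 = ((-57)² + (4/7 + √10/7))*43208 = (3249 + (4/7 + √10/7))*43208 = (22747/7 + √10/7)*43208 = 982852376/7 + 43208*√10/7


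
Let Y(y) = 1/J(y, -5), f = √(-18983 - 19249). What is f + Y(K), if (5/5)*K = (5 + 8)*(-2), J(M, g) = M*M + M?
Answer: 1/650 + 18*I*√118 ≈ 0.0015385 + 195.53*I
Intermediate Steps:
J(M, g) = M + M² (J(M, g) = M² + M = M + M²)
K = -26 (K = (5 + 8)*(-2) = 13*(-2) = -26)
f = 18*I*√118 (f = √(-38232) = 18*I*√118 ≈ 195.53*I)
Y(y) = 1/(y*(1 + y))
f + Y(K) = 18*I*√118 + 1/((-26)*(1 - 26)) = 18*I*√118 - 1/26/(-25) = 18*I*√118 - 1/26*(-1/25) = 18*I*√118 + 1/650 = 1/650 + 18*I*√118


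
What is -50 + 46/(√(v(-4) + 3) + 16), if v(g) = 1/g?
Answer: -47706/1013 - 92*√11/1013 ≈ -47.395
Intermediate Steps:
-50 + 46/(√(v(-4) + 3) + 16) = -50 + 46/(√(1/(-4) + 3) + 16) = -50 + 46/(√(-¼ + 3) + 16) = -50 + 46/(√(11/4) + 16) = -50 + 46/(√11/2 + 16) = -50 + 46/(16 + √11/2)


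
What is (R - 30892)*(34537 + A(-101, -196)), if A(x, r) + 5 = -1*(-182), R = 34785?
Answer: 135141602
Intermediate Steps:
A(x, r) = 177 (A(x, r) = -5 - 1*(-182) = -5 + 182 = 177)
(R - 30892)*(34537 + A(-101, -196)) = (34785 - 30892)*(34537 + 177) = 3893*34714 = 135141602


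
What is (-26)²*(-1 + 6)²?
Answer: 16900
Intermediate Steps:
(-26)²*(-1 + 6)² = 676*5² = 676*25 = 16900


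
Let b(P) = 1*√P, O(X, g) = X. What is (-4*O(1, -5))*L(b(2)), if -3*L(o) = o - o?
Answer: 0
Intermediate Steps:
b(P) = √P
L(o) = 0 (L(o) = -(o - o)/3 = -⅓*0 = 0)
(-4*O(1, -5))*L(b(2)) = -4*1*0 = -4*0 = 0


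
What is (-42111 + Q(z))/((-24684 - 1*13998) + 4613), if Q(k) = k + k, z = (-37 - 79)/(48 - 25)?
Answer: 968785/783587 ≈ 1.2363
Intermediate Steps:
z = -116/23 ≈ -5.0435
Q(k) = 2*k
(-42111 + Q(z))/((-24684 - 1*13998) + 4613) = (-42111 + 2*(-116/23))/((-24684 - 1*13998) + 4613) = (-42111 - 232/23)/((-24684 - 13998) + 4613) = -968785/(23*(-38682 + 4613)) = -968785/23/(-34069) = -968785/23*(-1/34069) = 968785/783587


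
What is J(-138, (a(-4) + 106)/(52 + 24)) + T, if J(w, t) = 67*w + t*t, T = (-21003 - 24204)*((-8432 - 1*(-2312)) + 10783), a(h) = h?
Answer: -304408896627/1444 ≈ -2.1081e+8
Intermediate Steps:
T = -210800241 (T = -45207*((-8432 + 2312) + 10783) = -45207*(-6120 + 10783) = -45207*4663 = -210800241)
J(w, t) = t**2 + 67*w (J(w, t) = 67*w + t**2 = t**2 + 67*w)
J(-138, (a(-4) + 106)/(52 + 24)) + T = (((-4 + 106)/(52 + 24))**2 + 67*(-138)) - 210800241 = ((102/76)**2 - 9246) - 210800241 = ((102*(1/76))**2 - 9246) - 210800241 = ((51/38)**2 - 9246) - 210800241 = (2601/1444 - 9246) - 210800241 = -13348623/1444 - 210800241 = -304408896627/1444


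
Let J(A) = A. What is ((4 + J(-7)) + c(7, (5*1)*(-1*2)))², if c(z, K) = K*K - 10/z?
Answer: 447561/49 ≈ 9133.9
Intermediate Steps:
c(z, K) = K² - 10/z
((4 + J(-7)) + c(7, (5*1)*(-1*2)))² = ((4 - 7) + (((5*1)*(-1*2))² - 10/7))² = (-3 + ((5*(-2))² - 10*⅐))² = (-3 + ((-10)² - 10/7))² = (-3 + (100 - 10/7))² = (-3 + 690/7)² = (669/7)² = 447561/49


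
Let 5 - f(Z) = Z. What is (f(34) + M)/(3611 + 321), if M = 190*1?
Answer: 161/3932 ≈ 0.040946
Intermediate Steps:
M = 190
f(Z) = 5 - Z
(f(34) + M)/(3611 + 321) = ((5 - 1*34) + 190)/(3611 + 321) = ((5 - 34) + 190)/3932 = (-29 + 190)*(1/3932) = 161*(1/3932) = 161/3932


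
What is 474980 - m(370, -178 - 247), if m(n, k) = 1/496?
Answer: 235590079/496 ≈ 4.7498e+5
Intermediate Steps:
m(n, k) = 1/496
474980 - m(370, -178 - 247) = 474980 - 1*1/496 = 474980 - 1/496 = 235590079/496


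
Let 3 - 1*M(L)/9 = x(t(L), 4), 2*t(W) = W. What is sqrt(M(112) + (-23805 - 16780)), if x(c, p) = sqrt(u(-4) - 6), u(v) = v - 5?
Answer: sqrt(-40558 - 9*I*sqrt(15)) ≈ 0.0865 - 201.39*I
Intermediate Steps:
u(v) = -5 + v
t(W) = W/2
x(c, p) = I*sqrt(15) (x(c, p) = sqrt((-5 - 4) - 6) = sqrt(-9 - 6) = sqrt(-15) = I*sqrt(15))
M(L) = 27 - 9*I*sqrt(15)
sqrt(M(112) + (-23805 - 16780)) = sqrt((27 - 9*I*sqrt(15)) + (-23805 - 16780)) = sqrt((27 - 9*I*sqrt(15)) - 40585) = sqrt(-40558 - 9*I*sqrt(15))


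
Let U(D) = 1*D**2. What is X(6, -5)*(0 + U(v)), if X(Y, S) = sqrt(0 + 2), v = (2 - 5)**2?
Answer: 81*sqrt(2) ≈ 114.55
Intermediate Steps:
v = 9 (v = (-3)**2 = 9)
X(Y, S) = sqrt(2)
U(D) = D**2
X(6, -5)*(0 + U(v)) = sqrt(2)*(0 + 9**2) = sqrt(2)*(0 + 81) = sqrt(2)*81 = 81*sqrt(2)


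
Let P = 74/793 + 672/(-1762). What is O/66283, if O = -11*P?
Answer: 2213794/46307491139 ≈ 4.7806e-5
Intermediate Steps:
P = -201254/698633 (P = 74*(1/793) + 672*(-1/1762) = 74/793 - 336/881 = -201254/698633 ≈ -0.28807)
O = 2213794/698633 (O = -11*(-201254/698633) = 2213794/698633 ≈ 3.1688)
O/66283 = (2213794/698633)/66283 = (2213794/698633)*(1/66283) = 2213794/46307491139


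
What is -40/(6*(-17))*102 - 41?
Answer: -1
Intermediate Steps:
-40/(6*(-17))*102 - 41 = -40/(-102)*102 - 41 = -40*(-1/102)*102 - 41 = (20/51)*102 - 41 = 40 - 41 = -1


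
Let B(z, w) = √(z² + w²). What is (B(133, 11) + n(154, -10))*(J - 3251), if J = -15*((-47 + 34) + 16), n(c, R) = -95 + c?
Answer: -194464 - 3296*√17810 ≈ -6.3433e+5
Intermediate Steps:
J = -45 (J = -15*(-13 + 16) = -15*3 = -45)
B(z, w) = √(w² + z²)
(B(133, 11) + n(154, -10))*(J - 3251) = (√(11² + 133²) + (-95 + 154))*(-45 - 3251) = (√(121 + 17689) + 59)*(-3296) = (√17810 + 59)*(-3296) = (59 + √17810)*(-3296) = -194464 - 3296*√17810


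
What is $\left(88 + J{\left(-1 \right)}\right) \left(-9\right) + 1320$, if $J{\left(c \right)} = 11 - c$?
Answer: $420$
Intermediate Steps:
$\left(88 + J{\left(-1 \right)}\right) \left(-9\right) + 1320 = \left(88 + \left(11 - -1\right)\right) \left(-9\right) + 1320 = \left(88 + \left(11 + 1\right)\right) \left(-9\right) + 1320 = \left(88 + 12\right) \left(-9\right) + 1320 = 100 \left(-9\right) + 1320 = -900 + 1320 = 420$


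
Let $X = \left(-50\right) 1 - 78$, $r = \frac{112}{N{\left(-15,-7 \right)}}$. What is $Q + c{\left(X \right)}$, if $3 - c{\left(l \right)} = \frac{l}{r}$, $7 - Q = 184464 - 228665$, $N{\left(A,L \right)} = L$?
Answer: $44203$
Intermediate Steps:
$r = -16$ ($r = \frac{112}{-7} = 112 \left(- \frac{1}{7}\right) = -16$)
$X = -128$ ($X = -50 - 78 = -128$)
$Q = 44208$ ($Q = 7 - \left(184464 - 228665\right) = 7 - -44201 = 7 + 44201 = 44208$)
$c{\left(l \right)} = 3 + \frac{l}{16}$ ($c{\left(l \right)} = 3 - \frac{l}{-16} = 3 - l \left(- \frac{1}{16}\right) = 3 - - \frac{l}{16} = 3 + \frac{l}{16}$)
$Q + c{\left(X \right)} = 44208 + \left(3 + \frac{1}{16} \left(-128\right)\right) = 44208 + \left(3 - 8\right) = 44208 - 5 = 44203$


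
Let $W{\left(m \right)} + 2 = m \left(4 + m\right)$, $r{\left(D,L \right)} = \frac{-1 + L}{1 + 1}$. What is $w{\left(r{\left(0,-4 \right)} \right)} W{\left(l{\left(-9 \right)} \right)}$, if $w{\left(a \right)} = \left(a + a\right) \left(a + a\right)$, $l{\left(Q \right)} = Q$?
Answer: $1075$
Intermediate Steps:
$r{\left(D,L \right)} = - \frac{1}{2} + \frac{L}{2}$ ($r{\left(D,L \right)} = \frac{-1 + L}{2} = \left(-1 + L\right) \frac{1}{2} = - \frac{1}{2} + \frac{L}{2}$)
$W{\left(m \right)} = -2 + m \left(4 + m\right)$
$w{\left(a \right)} = 4 a^{2}$ ($w{\left(a \right)} = 2 a 2 a = 4 a^{2}$)
$w{\left(r{\left(0,-4 \right)} \right)} W{\left(l{\left(-9 \right)} \right)} = 4 \left(- \frac{1}{2} + \frac{1}{2} \left(-4\right)\right)^{2} \left(-2 + \left(-9\right)^{2} + 4 \left(-9\right)\right) = 4 \left(- \frac{1}{2} - 2\right)^{2} \left(-2 + 81 - 36\right) = 4 \left(- \frac{5}{2}\right)^{2} \cdot 43 = 4 \cdot \frac{25}{4} \cdot 43 = 25 \cdot 43 = 1075$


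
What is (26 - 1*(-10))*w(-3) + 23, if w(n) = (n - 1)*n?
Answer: 455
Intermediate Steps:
w(n) = n*(-1 + n) (w(n) = (-1 + n)*n = n*(-1 + n))
(26 - 1*(-10))*w(-3) + 23 = (26 - 1*(-10))*(-3*(-1 - 3)) + 23 = (26 + 10)*(-3*(-4)) + 23 = 36*12 + 23 = 432 + 23 = 455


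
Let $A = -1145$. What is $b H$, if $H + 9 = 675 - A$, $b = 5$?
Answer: $9055$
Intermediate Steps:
$H = 1811$ ($H = -9 + \left(675 - -1145\right) = -9 + \left(675 + 1145\right) = -9 + 1820 = 1811$)
$b H = 5 \cdot 1811 = 9055$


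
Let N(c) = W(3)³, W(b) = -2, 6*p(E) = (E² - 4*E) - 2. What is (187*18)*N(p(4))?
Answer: -26928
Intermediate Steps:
p(E) = -⅓ - 2*E/3 + E²/6 (p(E) = ((E² - 4*E) - 2)/6 = (-2 + E² - 4*E)/6 = -⅓ - 2*E/3 + E²/6)
N(c) = -8 (N(c) = (-2)³ = -8)
(187*18)*N(p(4)) = (187*18)*(-8) = 3366*(-8) = -26928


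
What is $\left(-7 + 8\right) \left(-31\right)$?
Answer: $-31$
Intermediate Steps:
$\left(-7 + 8\right) \left(-31\right) = 1 \left(-31\right) = -31$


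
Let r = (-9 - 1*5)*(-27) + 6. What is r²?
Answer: 147456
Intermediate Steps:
r = 384 (r = (-9 - 5)*(-27) + 6 = -14*(-27) + 6 = 378 + 6 = 384)
r² = 384² = 147456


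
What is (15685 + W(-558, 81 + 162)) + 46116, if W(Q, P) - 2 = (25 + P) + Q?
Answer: 61513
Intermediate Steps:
W(Q, P) = 27 + P + Q (W(Q, P) = 2 + ((25 + P) + Q) = 2 + (25 + P + Q) = 27 + P + Q)
(15685 + W(-558, 81 + 162)) + 46116 = (15685 + (27 + (81 + 162) - 558)) + 46116 = (15685 + (27 + 243 - 558)) + 46116 = (15685 - 288) + 46116 = 15397 + 46116 = 61513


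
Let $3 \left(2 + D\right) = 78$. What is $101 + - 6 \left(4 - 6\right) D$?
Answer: $389$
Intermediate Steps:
$D = 24$ ($D = -2 + \frac{1}{3} \cdot 78 = -2 + 26 = 24$)
$101 + - 6 \left(4 - 6\right) D = 101 + - 6 \left(4 - 6\right) 24 = 101 + \left(-6\right) \left(-2\right) 24 = 101 + 12 \cdot 24 = 101 + 288 = 389$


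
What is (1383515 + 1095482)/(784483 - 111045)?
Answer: 2478997/673438 ≈ 3.6811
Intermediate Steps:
(1383515 + 1095482)/(784483 - 111045) = 2478997/673438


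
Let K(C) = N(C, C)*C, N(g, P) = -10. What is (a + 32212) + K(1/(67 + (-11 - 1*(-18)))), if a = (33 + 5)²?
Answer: 1245267/37 ≈ 33656.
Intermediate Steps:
K(C) = -10*C
a = 1444 (a = 38² = 1444)
(a + 32212) + K(1/(67 + (-11 - 1*(-18)))) = (1444 + 32212) - 10/(67 + (-11 - 1*(-18))) = 33656 - 10/(67 + (-11 + 18)) = 33656 - 10/(67 + 7) = 33656 - 10/74 = 33656 - 10*1/74 = 33656 - 5/37 = 1245267/37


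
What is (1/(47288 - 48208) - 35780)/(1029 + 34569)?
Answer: -32917601/32750160 ≈ -1.0051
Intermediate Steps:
(1/(47288 - 48208) - 35780)/(1029 + 34569) = (1/(-920) - 35780)/35598 = (-1/920 - 35780)*(1/35598) = -32917601/920*1/35598 = -32917601/32750160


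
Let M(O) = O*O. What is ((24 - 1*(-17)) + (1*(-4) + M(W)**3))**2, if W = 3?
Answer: 586756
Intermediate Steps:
M(O) = O**2
((24 - 1*(-17)) + (1*(-4) + M(W)**3))**2 = ((24 - 1*(-17)) + (1*(-4) + (3**2)**3))**2 = ((24 + 17) + (-4 + 9**3))**2 = (41 + (-4 + 729))**2 = (41 + 725)**2 = 766**2 = 586756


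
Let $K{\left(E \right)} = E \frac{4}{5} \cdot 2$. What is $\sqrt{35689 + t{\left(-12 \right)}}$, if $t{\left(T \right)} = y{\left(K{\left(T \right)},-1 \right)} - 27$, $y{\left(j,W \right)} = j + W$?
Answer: $\frac{3 \sqrt{99005}}{5} \approx 188.79$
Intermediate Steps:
$K{\left(E \right)} = \frac{8 E}{5}$ ($K{\left(E \right)} = E 4 \cdot \frac{1}{5} \cdot 2 = E \frac{4}{5} \cdot 2 = \frac{4 E}{5} \cdot 2 = \frac{8 E}{5}$)
$y{\left(j,W \right)} = W + j$
$t{\left(T \right)} = -28 + \frac{8 T}{5}$ ($t{\left(T \right)} = \left(-1 + \frac{8 T}{5}\right) - 27 = -28 + \frac{8 T}{5}$)
$\sqrt{35689 + t{\left(-12 \right)}} = \sqrt{35689 + \left(-28 + \frac{8}{5} \left(-12\right)\right)} = \sqrt{35689 - \frac{236}{5}} = \sqrt{\frac{178209}{5}} = \frac{3 \sqrt{99005}}{5}$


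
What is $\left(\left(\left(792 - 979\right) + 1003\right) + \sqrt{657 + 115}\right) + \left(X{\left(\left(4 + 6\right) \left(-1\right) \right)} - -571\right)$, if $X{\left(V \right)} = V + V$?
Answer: $1367 + 2 \sqrt{193} \approx 1394.8$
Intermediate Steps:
$X{\left(V \right)} = 2 V$
$\left(\left(\left(792 - 979\right) + 1003\right) + \sqrt{657 + 115}\right) + \left(X{\left(\left(4 + 6\right) \left(-1\right) \right)} - -571\right) = \left(\left(\left(792 - 979\right) + 1003\right) + \sqrt{657 + 115}\right) + \left(2 \left(4 + 6\right) \left(-1\right) - -571\right) = \left(\left(-187 + 1003\right) + \sqrt{772}\right) + \left(2 \cdot 10 \left(-1\right) + 571\right) = \left(816 + 2 \sqrt{193}\right) + \left(2 \left(-10\right) + 571\right) = \left(816 + 2 \sqrt{193}\right) + \left(-20 + 571\right) = \left(816 + 2 \sqrt{193}\right) + 551 = 1367 + 2 \sqrt{193}$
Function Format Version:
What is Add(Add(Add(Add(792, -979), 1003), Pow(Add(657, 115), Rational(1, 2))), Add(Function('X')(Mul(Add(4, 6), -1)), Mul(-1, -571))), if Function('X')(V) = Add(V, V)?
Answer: Add(1367, Mul(2, Pow(193, Rational(1, 2)))) ≈ 1394.8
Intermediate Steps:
Function('X')(V) = Mul(2, V)
Add(Add(Add(Add(792, -979), 1003), Pow(Add(657, 115), Rational(1, 2))), Add(Function('X')(Mul(Add(4, 6), -1)), Mul(-1, -571))) = Add(Add(Add(Add(792, -979), 1003), Pow(Add(657, 115), Rational(1, 2))), Add(Mul(2, Mul(Add(4, 6), -1)), Mul(-1, -571))) = Add(Add(Add(-187, 1003), Pow(772, Rational(1, 2))), Add(Mul(2, Mul(10, -1)), 571)) = Add(Add(816, Mul(2, Pow(193, Rational(1, 2)))), Add(Mul(2, -10), 571)) = Add(Add(816, Mul(2, Pow(193, Rational(1, 2)))), Add(-20, 571)) = Add(Add(816, Mul(2, Pow(193, Rational(1, 2)))), 551) = Add(1367, Mul(2, Pow(193, Rational(1, 2))))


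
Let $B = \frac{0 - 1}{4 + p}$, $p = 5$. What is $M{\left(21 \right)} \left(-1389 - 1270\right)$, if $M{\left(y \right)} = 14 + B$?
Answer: $- \frac{332375}{9} \approx -36931.0$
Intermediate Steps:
$B = - \frac{1}{9}$ ($B = \frac{0 - 1}{4 + 5} = - \frac{1}{9} \approx -0.11111$)
$M{\left(y \right)} = \frac{125}{9}$ ($M{\left(y \right)} = 14 - \frac{1}{9} = \frac{125}{9}$)
$M{\left(21 \right)} \left(-1389 - 1270\right) = \frac{125 \left(-1389 - 1270\right)}{9} = \frac{125}{9} \left(-2659\right) = - \frac{332375}{9}$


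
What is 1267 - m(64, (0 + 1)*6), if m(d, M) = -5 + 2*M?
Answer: 1260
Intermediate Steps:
1267 - m(64, (0 + 1)*6) = 1267 - (-5 + 2*((0 + 1)*6)) = 1267 - (-5 + 2*(1*6)) = 1267 - (-5 + 2*6) = 1267 - (-5 + 12) = 1267 - 1*7 = 1267 - 7 = 1260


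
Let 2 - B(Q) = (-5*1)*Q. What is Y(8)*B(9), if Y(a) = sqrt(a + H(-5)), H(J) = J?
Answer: 47*sqrt(3) ≈ 81.406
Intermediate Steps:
B(Q) = 2 + 5*Q (B(Q) = 2 - (-5*1)*Q = 2 - (-5)*Q = 2 + 5*Q)
Y(a) = sqrt(-5 + a) (Y(a) = sqrt(a - 5) = sqrt(-5 + a))
Y(8)*B(9) = sqrt(-5 + 8)*(2 + 5*9) = sqrt(3)*(2 + 45) = sqrt(3)*47 = 47*sqrt(3)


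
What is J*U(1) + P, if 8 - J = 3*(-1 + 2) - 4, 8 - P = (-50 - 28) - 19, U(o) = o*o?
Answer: 114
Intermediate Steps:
U(o) = o²
P = 105 (P = 8 - ((-50 - 28) - 19) = 8 - (-78 - 19) = 8 - 1*(-97) = 8 + 97 = 105)
J = 9 (J = 8 - (3*(-1 + 2) - 4) = 8 - (3*1 - 4) = 8 - (3 - 4) = 8 - 1*(-1) = 8 + 1 = 9)
J*U(1) + P = 9*1² + 105 = 9*1 + 105 = 9 + 105 = 114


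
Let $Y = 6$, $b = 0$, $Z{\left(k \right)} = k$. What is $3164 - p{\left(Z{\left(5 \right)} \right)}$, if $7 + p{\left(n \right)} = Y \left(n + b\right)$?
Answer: $3141$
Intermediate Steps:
$p{\left(n \right)} = -7 + 6 n$ ($p{\left(n \right)} = -7 + 6 \left(n + 0\right) = -7 + 6 n$)
$3164 - p{\left(Z{\left(5 \right)} \right)} = 3164 - \left(-7 + 6 \cdot 5\right) = 3164 - \left(-7 + 30\right) = 3164 - 23 = 3141$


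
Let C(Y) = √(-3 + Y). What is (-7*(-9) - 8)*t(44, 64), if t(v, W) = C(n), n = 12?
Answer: 165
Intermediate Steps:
t(v, W) = 3 (t(v, W) = √(-3 + 12) = √9 = 3)
(-7*(-9) - 8)*t(44, 64) = (-7*(-9) - 8)*3 = (63 - 8)*3 = 55*3 = 165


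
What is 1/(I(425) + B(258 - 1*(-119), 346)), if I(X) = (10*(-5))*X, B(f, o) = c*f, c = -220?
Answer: -1/104190 ≈ -9.5978e-6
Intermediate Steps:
B(f, o) = -220*f
I(X) = -50*X
1/(I(425) + B(258 - 1*(-119), 346)) = 1/(-50*425 - 220*(258 - 1*(-119))) = 1/(-21250 - 220*(258 + 119)) = 1/(-21250 - 220*377) = 1/(-21250 - 82940) = 1/(-104190) = -1/104190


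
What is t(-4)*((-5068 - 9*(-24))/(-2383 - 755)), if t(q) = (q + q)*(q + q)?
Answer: 155264/1569 ≈ 98.957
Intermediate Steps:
t(q) = 4*q² (t(q) = (2*q)*(2*q) = 4*q²)
t(-4)*((-5068 - 9*(-24))/(-2383 - 755)) = (4*(-4)²)*((-5068 - 9*(-24))/(-2383 - 755)) = (4*16)*((-5068 + 216)/(-3138)) = 64*(-4852*(-1/3138)) = 64*(2426/1569) = 155264/1569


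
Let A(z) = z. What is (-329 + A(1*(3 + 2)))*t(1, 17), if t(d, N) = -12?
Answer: 3888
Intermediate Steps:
(-329 + A(1*(3 + 2)))*t(1, 17) = (-329 + 1*(3 + 2))*(-12) = (-329 + 1*5)*(-12) = (-329 + 5)*(-12) = -324*(-12) = 3888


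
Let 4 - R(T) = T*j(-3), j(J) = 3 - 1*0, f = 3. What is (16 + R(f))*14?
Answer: 154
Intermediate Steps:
j(J) = 3 (j(J) = 3 + 0 = 3)
R(T) = 4 - 3*T (R(T) = 4 - T*3 = 4 - 3*T)
(16 + R(f))*14 = (16 + (4 - 3*3))*14 = (16 + (4 - 9))*14 = (16 - 5)*14 = 11*14 = 154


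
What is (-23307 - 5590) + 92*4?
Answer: -28529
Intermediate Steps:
(-23307 - 5590) + 92*4 = -28897 + 368 = -28529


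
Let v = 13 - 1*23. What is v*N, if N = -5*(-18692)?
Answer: -934600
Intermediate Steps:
v = -10 (v = 13 - 23 = -10)
N = 93460
v*N = -10*93460 = -934600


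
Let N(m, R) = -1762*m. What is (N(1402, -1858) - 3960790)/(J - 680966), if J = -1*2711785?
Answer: 6431114/3392751 ≈ 1.8955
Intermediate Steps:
J = -2711785
(N(1402, -1858) - 3960790)/(J - 680966) = (-1762*1402 - 3960790)/(-2711785 - 680966) = (-2470324 - 3960790)/(-3392751) = -6431114*(-1/3392751) = 6431114/3392751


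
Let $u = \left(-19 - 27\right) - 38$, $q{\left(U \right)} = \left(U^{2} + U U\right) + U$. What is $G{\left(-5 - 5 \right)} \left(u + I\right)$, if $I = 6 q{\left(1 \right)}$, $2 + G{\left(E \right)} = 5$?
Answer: $-198$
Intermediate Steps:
$G{\left(E \right)} = 3$ ($G{\left(E \right)} = -2 + 5 = 3$)
$q{\left(U \right)} = U + 2 U^{2}$ ($q{\left(U \right)} = \left(U^{2} + U^{2}\right) + U = 2 U^{2} + U = U + 2 U^{2}$)
$u = -84$ ($u = -46 - 38 = -84$)
$I = 18$ ($I = 6 \cdot 1 \left(1 + 2 \cdot 1\right) = 6 \cdot 1 \left(1 + 2\right) = 6 \cdot 1 \cdot 3 = 6 \cdot 3 = 18$)
$G{\left(-5 - 5 \right)} \left(u + I\right) = 3 \left(-84 + 18\right) = 3 \left(-66\right) = -198$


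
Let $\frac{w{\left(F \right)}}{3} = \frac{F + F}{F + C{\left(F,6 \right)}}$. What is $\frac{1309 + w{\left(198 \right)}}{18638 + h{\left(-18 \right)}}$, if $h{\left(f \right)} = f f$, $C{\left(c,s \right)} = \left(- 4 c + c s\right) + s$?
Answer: $\frac{65549}{948100} \approx 0.069137$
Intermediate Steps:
$C{\left(c,s \right)} = s - 4 c + c s$
$h{\left(f \right)} = f^{2}$
$w{\left(F \right)} = \frac{6 F}{6 + 3 F}$ ($w{\left(F \right)} = 3 \frac{F + F}{F + \left(6 - 4 F + F 6\right)} = 3 \frac{2 F}{F + \left(6 - 4 F + 6 F\right)} = 3 \frac{2 F}{F + \left(6 + 2 F\right)} = 3 \frac{2 F}{6 + 3 F} = \frac{6 F}{6 + 3 F}$)
$\frac{1309 + w{\left(198 \right)}}{18638 + h{\left(-18 \right)}} = \frac{1309 + 2 \cdot 198 \frac{1}{2 + 198}}{18638 + \left(-18\right)^{2}} = \frac{1309 + 2 \cdot 198 \cdot \frac{1}{200}}{18638 + 324} = \frac{1309 + 2 \cdot 198 \cdot \frac{1}{200}}{18962} = \left(1309 + \frac{99}{50}\right) \frac{1}{18962} = \frac{65549}{50} \cdot \frac{1}{18962} = \frac{65549}{948100}$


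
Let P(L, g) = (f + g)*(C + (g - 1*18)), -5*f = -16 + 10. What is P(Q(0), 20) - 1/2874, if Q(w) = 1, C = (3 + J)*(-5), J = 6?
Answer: -13099697/14370 ≈ -911.60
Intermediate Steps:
f = 6/5 (f = -(-16 + 10)/5 = -1/5*(-6) = 6/5 ≈ 1.2000)
C = -45 (C = (3 + 6)*(-5) = 9*(-5) = -45)
P(L, g) = (-63 + g)*(6/5 + g) (P(L, g) = (6/5 + g)*(-45 + (g - 1*18)) = (6/5 + g)*(-45 + (g - 18)) = (6/5 + g)*(-45 + (-18 + g)) = (6/5 + g)*(-63 + g) = (-63 + g)*(6/5 + g))
P(Q(0), 20) - 1/2874 = (-378/5 + 20**2 - 309/5*20) - 1/2874 = (-378/5 + 400 - 1236) - 1*1/2874 = -4558/5 - 1/2874 = -13099697/14370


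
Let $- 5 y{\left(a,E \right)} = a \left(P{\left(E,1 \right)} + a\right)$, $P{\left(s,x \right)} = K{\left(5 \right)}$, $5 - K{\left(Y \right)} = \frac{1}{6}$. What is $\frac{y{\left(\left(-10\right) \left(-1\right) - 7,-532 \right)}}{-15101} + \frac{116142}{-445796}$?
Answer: $- \frac{168438952}{647304365} \approx -0.26022$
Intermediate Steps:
$K{\left(Y \right)} = \frac{29}{6}$ ($K{\left(Y \right)} = 5 - \frac{1}{6} = \frac{29}{6}$)
$P{\left(s,x \right)} = \frac{29}{6}$
$y{\left(a,E \right)} = - \frac{a \left(\frac{29}{6} + a\right)}{5}$
$\frac{y{\left(\left(-10\right) \left(-1\right) - 7,-532 \right)}}{-15101} + \frac{116142}{-445796} = \frac{\left(- \frac{1}{30}\right) \left(\left(-10\right) \left(-1\right) - 7\right) \left(29 + 6 \left(\left(-10\right) \left(-1\right) - 7\right)\right)}{-15101} + \frac{116142}{-445796} = - \frac{\left(10 - 7\right) \left(29 + 6 \left(10 - 7\right)\right)}{30} \left(- \frac{1}{15101}\right) + 116142 \left(- \frac{1}{445796}\right) = \left(- \frac{1}{30}\right) 3 \left(29 + 6 \cdot 3\right) \left(- \frac{1}{15101}\right) - \frac{4467}{17146} = \left(- \frac{1}{30}\right) 3 \left(29 + 18\right) \left(- \frac{1}{15101}\right) - \frac{4467}{17146} = \left(- \frac{1}{30}\right) 3 \cdot 47 \left(- \frac{1}{15101}\right) - \frac{4467}{17146} = \left(- \frac{47}{10}\right) \left(- \frac{1}{15101}\right) - \frac{4467}{17146} = \frac{47}{151010} - \frac{4467}{17146} = - \frac{168438952}{647304365}$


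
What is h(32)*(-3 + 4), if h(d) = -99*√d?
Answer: -396*√2 ≈ -560.03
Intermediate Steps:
h(32)*(-3 + 4) = (-396*√2)*(-3 + 4) = -396*√2*1 = -396*√2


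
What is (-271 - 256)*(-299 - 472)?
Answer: 406317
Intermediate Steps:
(-271 - 256)*(-299 - 472) = -527*(-771) = 406317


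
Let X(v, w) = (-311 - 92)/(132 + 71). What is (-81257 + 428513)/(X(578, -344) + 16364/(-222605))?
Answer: -5230695713880/31010569 ≈ -1.6867e+5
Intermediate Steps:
X(v, w) = -403/203
(-81257 + 428513)/(X(578, -344) + 16364/(-222605)) = (-81257 + 428513)/(-403/203 + 16364/(-222605)) = 347256/(-403/203 + 16364*(-1/222605)) = 347256/(-403/203 - 16364/222605) = 347256/(-93031707/45188815) = 347256*(-45188815/93031707) = -5230695713880/31010569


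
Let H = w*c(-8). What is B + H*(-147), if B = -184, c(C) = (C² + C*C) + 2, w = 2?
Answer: -38404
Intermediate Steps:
c(C) = 2 + 2*C² (c(C) = (C² + C²) + 2 = 2*C² + 2 = 2 + 2*C²)
H = 260 (H = 2*(2 + 2*(-8)²) = 2*(2 + 2*64) = 2*(2 + 128) = 2*130 = 260)
B + H*(-147) = -184 + 260*(-147) = -184 - 38220 = -38404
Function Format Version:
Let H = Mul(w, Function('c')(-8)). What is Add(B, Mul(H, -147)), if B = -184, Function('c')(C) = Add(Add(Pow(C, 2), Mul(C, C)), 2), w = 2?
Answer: -38404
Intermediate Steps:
Function('c')(C) = Add(2, Mul(2, Pow(C, 2))) (Function('c')(C) = Add(Add(Pow(C, 2), Pow(C, 2)), 2) = Add(Mul(2, Pow(C, 2)), 2) = Add(2, Mul(2, Pow(C, 2))))
H = 260 (H = Mul(2, Add(2, Mul(2, Pow(-8, 2)))) = Mul(2, Add(2, Mul(2, 64))) = Mul(2, Add(2, 128)) = Mul(2, 130) = 260)
Add(B, Mul(H, -147)) = Add(-184, Mul(260, -147)) = Add(-184, -38220) = -38404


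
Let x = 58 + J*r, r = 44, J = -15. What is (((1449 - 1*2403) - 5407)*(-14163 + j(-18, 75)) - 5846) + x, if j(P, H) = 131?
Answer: 89251104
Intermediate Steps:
x = -602 (x = 58 - 15*44 = 58 - 660 = -602)
(((1449 - 1*2403) - 5407)*(-14163 + j(-18, 75)) - 5846) + x = (((1449 - 1*2403) - 5407)*(-14163 + 131) - 5846) - 602 = (((1449 - 2403) - 5407)*(-14032) - 5846) - 602 = ((-954 - 5407)*(-14032) - 5846) - 602 = (-6361*(-14032) - 5846) - 602 = (89257552 - 5846) - 602 = 89251706 - 602 = 89251104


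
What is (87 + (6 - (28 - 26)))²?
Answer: 8281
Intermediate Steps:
(87 + (6 - (28 - 26)))² = (87 + (6 - 1*2))² = (87 + (6 - 2))² = (87 + 4)² = 91² = 8281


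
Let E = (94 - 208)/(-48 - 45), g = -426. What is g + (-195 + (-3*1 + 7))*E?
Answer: -20464/31 ≈ -660.13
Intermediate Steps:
E = 38/31 (E = -114/(-93) = -114*(-1/93) = 38/31 ≈ 1.2258)
g + (-195 + (-3*1 + 7))*E = -426 + (-195 + (-3*1 + 7))*(38/31) = -426 + (-195 + (-3 + 7))*(38/31) = -426 + (-195 + 4)*(38/31) = -426 - 191*38/31 = -426 - 7258/31 = -20464/31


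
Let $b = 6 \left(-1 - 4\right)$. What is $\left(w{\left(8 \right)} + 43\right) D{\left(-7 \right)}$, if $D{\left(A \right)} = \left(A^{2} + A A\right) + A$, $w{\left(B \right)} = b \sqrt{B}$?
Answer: $3913 - 5460 \sqrt{2} \approx -3808.6$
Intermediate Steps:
$b = -30$ ($b = 6 \left(-5\right) = -30$)
$w{\left(B \right)} = - 30 \sqrt{B}$
$D{\left(A \right)} = A + 2 A^{2}$ ($D{\left(A \right)} = \left(A^{2} + A^{2}\right) + A = 2 A^{2} + A = A + 2 A^{2}$)
$\left(w{\left(8 \right)} + 43\right) D{\left(-7 \right)} = \left(- 30 \sqrt{8} + 43\right) \left(- 7 \left(1 + 2 \left(-7\right)\right)\right) = \left(- 30 \cdot 2 \sqrt{2} + 43\right) \left(- 7 \left(1 - 14\right)\right) = \left(- 60 \sqrt{2} + 43\right) \left(\left(-7\right) \left(-13\right)\right) = \left(43 - 60 \sqrt{2}\right) 91 = 3913 - 5460 \sqrt{2}$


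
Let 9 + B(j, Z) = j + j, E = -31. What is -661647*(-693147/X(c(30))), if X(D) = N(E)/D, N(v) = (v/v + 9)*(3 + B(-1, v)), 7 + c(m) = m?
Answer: -10548228561507/80 ≈ -1.3185e+11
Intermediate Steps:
c(m) = -7 + m
B(j, Z) = -9 + 2*j (B(j, Z) = -9 + (j + j) = -9 + 2*j)
N(v) = -80 (N(v) = (v/v + 9)*(3 + (-9 + 2*(-1))) = (1 + 9)*(3 + (-9 - 2)) = 10*(3 - 11) = 10*(-8) = -80)
X(D) = -80/D
-661647*(-693147/X(c(30))) = -661647/(-80/(-7 + 30)/(-693147)) = -661647/(-80/23*(-1/693147)) = -661647/(-80*1/23*(-1/693147)) = -661647/((-80/23*(-1/693147))) = -661647/80/15942381 = -661647*15942381/80 = -10548228561507/80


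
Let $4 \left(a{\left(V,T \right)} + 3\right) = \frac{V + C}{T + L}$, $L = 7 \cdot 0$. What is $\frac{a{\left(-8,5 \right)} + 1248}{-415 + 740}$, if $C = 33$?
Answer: $\frac{997}{260} \approx 3.8346$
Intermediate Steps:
$L = 0$
$a{\left(V,T \right)} = -3 + \frac{33 + V}{4 T}$ ($a{\left(V,T \right)} = -3 + \frac{\left(V + 33\right) \frac{1}{T + 0}}{4} = -3 + \frac{\left(33 + V\right) \frac{1}{T}}{4} = -3 + \frac{\frac{1}{T} \left(33 + V\right)}{4} = -3 + \frac{33 + V}{4 T}$)
$\frac{a{\left(-8,5 \right)} + 1248}{-415 + 740} = \frac{\frac{33 - 8 - 60}{4 \cdot 5} + 1248}{-415 + 740} = \frac{\frac{1}{4} \cdot \frac{1}{5} \left(33 - 8 - 60\right) + 1248}{325} = \left(\frac{1}{4} \cdot \frac{1}{5} \left(-35\right) + 1248\right) \frac{1}{325} = \left(- \frac{7}{4} + 1248\right) \frac{1}{325} = \frac{4985}{4} \cdot \frac{1}{325} = \frac{997}{260}$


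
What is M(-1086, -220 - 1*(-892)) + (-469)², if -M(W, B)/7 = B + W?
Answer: 222859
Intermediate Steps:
M(W, B) = -7*B - 7*W (M(W, B) = -7*(B + W) = -7*B - 7*W)
M(-1086, -220 - 1*(-892)) + (-469)² = (-7*(-220 - 1*(-892)) - 7*(-1086)) + (-469)² = (-7*(-220 + 892) + 7602) + 219961 = (-7*672 + 7602) + 219961 = (-4704 + 7602) + 219961 = 2898 + 219961 = 222859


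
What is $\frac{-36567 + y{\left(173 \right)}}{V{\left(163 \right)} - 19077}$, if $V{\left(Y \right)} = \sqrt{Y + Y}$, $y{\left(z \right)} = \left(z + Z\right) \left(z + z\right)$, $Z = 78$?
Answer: $- \frac{959172483}{363931603} - \frac{50279 \sqrt{326}}{363931603} \approx -2.6381$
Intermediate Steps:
$y{\left(z \right)} = 2 z \left(78 + z\right)$ ($y{\left(z \right)} = \left(z + 78\right) \left(z + z\right) = \left(78 + z\right) 2 z = 2 z \left(78 + z\right)$)
$V{\left(Y \right)} = \sqrt{2} \sqrt{Y}$ ($V{\left(Y \right)} = \sqrt{2 Y} = \sqrt{2} \sqrt{Y}$)
$\frac{-36567 + y{\left(173 \right)}}{V{\left(163 \right)} - 19077} = \frac{-36567 + 2 \cdot 173 \left(78 + 173\right)}{\sqrt{2} \sqrt{163} - 19077} = \frac{-36567 + 2 \cdot 173 \cdot 251}{\sqrt{326} - 19077} = \frac{-36567 + 86846}{-19077 + \sqrt{326}} = \frac{50279}{-19077 + \sqrt{326}}$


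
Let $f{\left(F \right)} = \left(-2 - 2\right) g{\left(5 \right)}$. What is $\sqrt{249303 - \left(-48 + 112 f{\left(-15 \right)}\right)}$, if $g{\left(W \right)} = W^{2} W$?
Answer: $\sqrt{305351} \approx 552.59$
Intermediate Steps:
$g{\left(W \right)} = W^{3}$
$f{\left(F \right)} = -500$ ($f{\left(F \right)} = \left(-2 - 2\right) 5^{3} = \left(-4\right) 125 = -500$)
$\sqrt{249303 - \left(-48 + 112 f{\left(-15 \right)}\right)} = \sqrt{249303 + \left(\left(-112\right) \left(-500\right) + 48\right)} = \sqrt{249303 + \left(56000 + 48\right)} = \sqrt{249303 + 56048} = \sqrt{305351}$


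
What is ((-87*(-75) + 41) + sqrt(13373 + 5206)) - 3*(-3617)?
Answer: 17417 + sqrt(18579) ≈ 17553.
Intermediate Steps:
((-87*(-75) + 41) + sqrt(13373 + 5206)) - 3*(-3617) = ((6525 + 41) + sqrt(18579)) + 10851 = (6566 + sqrt(18579)) + 10851 = 17417 + sqrt(18579)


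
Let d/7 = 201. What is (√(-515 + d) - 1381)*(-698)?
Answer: 963938 - 1396*√223 ≈ 9.4309e+5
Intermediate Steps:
d = 1407 (d = 7*201 = 1407)
(√(-515 + d) - 1381)*(-698) = (√(-515 + 1407) - 1381)*(-698) = (√892 - 1381)*(-698) = (2*√223 - 1381)*(-698) = (-1381 + 2*√223)*(-698) = 963938 - 1396*√223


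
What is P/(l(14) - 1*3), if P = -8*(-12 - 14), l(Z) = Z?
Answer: 208/11 ≈ 18.909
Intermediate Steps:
P = 208 (P = -8*(-26) = 208)
P/(l(14) - 1*3) = 208/(14 - 1*3) = 208/(14 - 3) = 208/11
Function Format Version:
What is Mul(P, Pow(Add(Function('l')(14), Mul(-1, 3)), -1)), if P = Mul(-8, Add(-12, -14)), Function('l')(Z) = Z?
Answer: Rational(208, 11) ≈ 18.909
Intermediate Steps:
P = 208 (P = Mul(-8, -26) = 208)
Mul(P, Pow(Add(Function('l')(14), Mul(-1, 3)), -1)) = Mul(208, Pow(Add(14, Mul(-1, 3)), -1)) = Mul(208, Pow(Add(14, -3), -1)) = Mul(208, Pow(11, -1)) = Mul(208, Rational(1, 11)) = Rational(208, 11)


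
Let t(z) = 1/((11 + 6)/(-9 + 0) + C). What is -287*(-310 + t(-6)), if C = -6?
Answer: 6319453/71 ≈ 89006.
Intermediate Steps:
t(z) = -9/71 (t(z) = 1/((11 + 6)/(-9 + 0) - 6) = 1/(17/(-9) - 6) = 1/(17*(-1/9) - 6) = 1/(-17/9 - 6) = 1/(-71/9) = -9/71)
-287*(-310 + t(-6)) = -287*(-310 - 9/71) = -287*(-22019/71) = 6319453/71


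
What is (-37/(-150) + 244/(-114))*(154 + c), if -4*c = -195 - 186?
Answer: -1793603/3800 ≈ -472.00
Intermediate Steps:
c = 381/4 (c = -(-195 - 186)/4 = -1/4*(-381) = 381/4 ≈ 95.250)
(-37/(-150) + 244/(-114))*(154 + c) = (-37/(-150) + 244/(-114))*(154 + 381/4) = (-37*(-1/150) + 244*(-1/114))*(997/4) = (37/150 - 122/57)*(997/4) = -1799/950*997/4 = -1793603/3800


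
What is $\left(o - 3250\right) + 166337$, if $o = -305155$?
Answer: $-142068$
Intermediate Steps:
$\left(o - 3250\right) + 166337 = \left(-305155 - 3250\right) + 166337 = -308405 + 166337 = -142068$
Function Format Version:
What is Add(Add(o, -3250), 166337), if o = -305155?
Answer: -142068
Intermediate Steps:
Add(Add(o, -3250), 166337) = Add(Add(-305155, -3250), 166337) = Add(-308405, 166337) = -142068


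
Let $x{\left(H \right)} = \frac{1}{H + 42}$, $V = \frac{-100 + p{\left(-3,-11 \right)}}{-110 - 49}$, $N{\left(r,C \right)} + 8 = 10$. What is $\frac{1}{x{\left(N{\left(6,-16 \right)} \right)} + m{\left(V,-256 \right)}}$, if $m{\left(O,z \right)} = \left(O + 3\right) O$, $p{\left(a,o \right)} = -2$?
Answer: $\frac{123596}{291537} \approx 0.42395$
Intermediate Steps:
$N{\left(r,C \right)} = 2$ ($N{\left(r,C \right)} = -8 + 10 = 2$)
$V = \frac{34}{53}$ ($V = \frac{-100 - 2}{-110 - 49} = - \frac{102}{-159} = \left(-102\right) \left(- \frac{1}{159}\right) = \frac{34}{53} \approx 0.64151$)
$m{\left(O,z \right)} = O \left(3 + O\right)$ ($m{\left(O,z \right)} = \left(3 + O\right) O = O \left(3 + O\right)$)
$x{\left(H \right)} = \frac{1}{42 + H}$
$\frac{1}{x{\left(N{\left(6,-16 \right)} \right)} + m{\left(V,-256 \right)}} = \frac{1}{\frac{1}{42 + 2} + \frac{34 \left(3 + \frac{34}{53}\right)}{53}} = \frac{1}{\frac{1}{44} + \frac{34}{53} \cdot \frac{193}{53}} = \frac{1}{\frac{1}{44} + \frac{6562}{2809}} = \frac{1}{\frac{291537}{123596}} = \frac{123596}{291537}$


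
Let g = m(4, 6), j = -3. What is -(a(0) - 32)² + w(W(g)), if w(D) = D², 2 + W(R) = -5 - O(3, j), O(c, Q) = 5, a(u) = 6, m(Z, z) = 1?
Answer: -532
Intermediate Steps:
g = 1
W(R) = -12 (W(R) = -2 + (-5 - 1*5) = -2 + (-5 - 5) = -2 - 10 = -12)
-(a(0) - 32)² + w(W(g)) = -(6 - 32)² + (-12)² = -1*(-26)² + 144 = -1*676 + 144 = -676 + 144 = -532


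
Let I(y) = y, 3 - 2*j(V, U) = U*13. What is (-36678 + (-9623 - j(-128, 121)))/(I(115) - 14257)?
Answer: 7586/2357 ≈ 3.2185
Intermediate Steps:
j(V, U) = 3/2 - 13*U/2 (j(V, U) = 3/2 - U*13/2 = 3/2 - 13*U/2)
(-36678 + (-9623 - j(-128, 121)))/(I(115) - 14257) = (-36678 + (-9623 - (3/2 - 13/2*121)))/(115 - 14257) = (-36678 + (-9623 - (3/2 - 1573/2)))/(-14142) = (-36678 + (-9623 - 1*(-785)))*(-1/14142) = (-36678 + (-9623 + 785))*(-1/14142) = (-36678 - 8838)*(-1/14142) = -45516*(-1/14142) = 7586/2357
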